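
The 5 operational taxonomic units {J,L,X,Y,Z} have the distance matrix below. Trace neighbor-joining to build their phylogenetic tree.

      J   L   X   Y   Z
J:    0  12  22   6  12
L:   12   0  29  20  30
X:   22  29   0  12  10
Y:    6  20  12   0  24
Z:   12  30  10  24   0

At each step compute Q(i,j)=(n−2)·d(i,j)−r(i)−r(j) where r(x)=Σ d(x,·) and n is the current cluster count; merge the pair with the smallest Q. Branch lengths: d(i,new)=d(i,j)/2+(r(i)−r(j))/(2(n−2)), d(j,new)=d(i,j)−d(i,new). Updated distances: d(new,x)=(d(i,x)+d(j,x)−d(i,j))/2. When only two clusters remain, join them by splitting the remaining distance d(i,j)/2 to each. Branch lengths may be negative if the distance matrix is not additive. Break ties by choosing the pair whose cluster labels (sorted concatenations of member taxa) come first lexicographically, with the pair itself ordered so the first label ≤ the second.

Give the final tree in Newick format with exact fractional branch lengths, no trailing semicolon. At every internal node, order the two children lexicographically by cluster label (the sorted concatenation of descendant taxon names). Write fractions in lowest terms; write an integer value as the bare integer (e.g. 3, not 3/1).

(((J:-5/8,L:101/8):25/8,(X:9/2,Z:11/2):73/8):31/16,Y:31/16)

step 1: merge (X,Z) at d=10, Q=-119; branch lengths X→9/2, Z→11/2; new cluster XZ
  updated: d(J,XZ)=12, d(L,XZ)=49/2, d(XZ,Y)=13
step 2: merge (J,L) at d=12, Q=-125/2; branch lengths J→-5/8, L→101/8; new cluster JL
  updated: d(JL,XZ)=49/4, d(JL,Y)=7
step 3: merge (JL,XZ) at d=49/4, Q=-129/4; branch lengths JL→25/8, XZ→73/8; new cluster JLXZ
  updated: d(JLXZ,Y)=31/8
step 4: merge (JLXZ,Y) at d=31/8; branch lengths JLXZ→31/16, Y→31/16; new cluster JLXYZ
final tree: (((J:-5/8,L:101/8):25/8,(X:9/2,Z:11/2):73/8):31/16,Y:31/16)
total length: 305/8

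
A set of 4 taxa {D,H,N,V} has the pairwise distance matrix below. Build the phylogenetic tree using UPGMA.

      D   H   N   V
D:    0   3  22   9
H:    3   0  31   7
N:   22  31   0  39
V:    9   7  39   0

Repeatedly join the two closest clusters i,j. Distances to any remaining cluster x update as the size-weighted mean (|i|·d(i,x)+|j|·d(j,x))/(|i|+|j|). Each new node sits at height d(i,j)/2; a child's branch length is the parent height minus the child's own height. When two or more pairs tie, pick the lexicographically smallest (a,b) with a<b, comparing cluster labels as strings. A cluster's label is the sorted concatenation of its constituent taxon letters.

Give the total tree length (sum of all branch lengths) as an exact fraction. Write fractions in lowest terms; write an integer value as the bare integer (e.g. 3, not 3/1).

217/6

iteration 1: select D,H (d=3); attach at lengths (3/2, 3/2); label the merged cluster DH
  updated: d(DH,N)=53/2, d(DH,V)=8
iteration 2: select DH,V (d=8); attach at lengths (5/2, 4); label the merged cluster DHV
  updated: d(DHV,N)=92/3
iteration 3: select DHV,N (d=92/3); attach at lengths (34/3, 46/3); label the merged cluster DHNV
final tree: (((D:3/2,H:3/2):5/2,V:4):34/3,N:46/3)
total length: 217/6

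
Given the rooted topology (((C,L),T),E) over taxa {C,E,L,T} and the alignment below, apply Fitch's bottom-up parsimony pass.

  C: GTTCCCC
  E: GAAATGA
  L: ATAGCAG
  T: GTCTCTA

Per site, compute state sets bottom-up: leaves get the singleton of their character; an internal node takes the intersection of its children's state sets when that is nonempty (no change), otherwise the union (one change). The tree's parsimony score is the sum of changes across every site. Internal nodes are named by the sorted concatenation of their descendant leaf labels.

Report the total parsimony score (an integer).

[col 0] CL: children C:{G}, L:{A} ∪→ {A,G}; cost 1
[col 0] CLT: children CL:{A,G}, T:{G} ∩→ {G}; cost 0
[col 0] CELT: children CLT:{G}, E:{G} ∩→ {G}; cost 0
[col 1] CL: children C:{T}, L:{T} ∩→ {T}; cost 0
[col 1] CLT: children CL:{T}, T:{T} ∩→ {T}; cost 0
[col 1] CELT: children CLT:{T}, E:{A} ∪→ {A,T}; cost 1
[col 2] CL: children C:{T}, L:{A} ∪→ {A,T}; cost 1
[col 2] CLT: children CL:{A,T}, T:{C} ∪→ {A,C,T}; cost 1
[col 2] CELT: children CLT:{A,C,T}, E:{A} ∩→ {A}; cost 0
[col 3] CL: children C:{C}, L:{G} ∪→ {C,G}; cost 1
[col 3] CLT: children CL:{C,G}, T:{T} ∪→ {C,G,T}; cost 1
[col 3] CELT: children CLT:{C,G,T}, E:{A} ∪→ {A,C,G,T}; cost 1
[col 4] CL: children C:{C}, L:{C} ∩→ {C}; cost 0
[col 4] CLT: children CL:{C}, T:{C} ∩→ {C}; cost 0
[col 4] CELT: children CLT:{C}, E:{T} ∪→ {C,T}; cost 1
[col 5] CL: children C:{C}, L:{A} ∪→ {A,C}; cost 1
[col 5] CLT: children CL:{A,C}, T:{T} ∪→ {A,C,T}; cost 1
[col 5] CELT: children CLT:{A,C,T}, E:{G} ∪→ {A,C,G,T}; cost 1
[col 6] CL: children C:{C}, L:{G} ∪→ {C,G}; cost 1
[col 6] CLT: children CL:{C,G}, T:{A} ∪→ {A,C,G}; cost 1
[col 6] CELT: children CLT:{A,C,G}, E:{A} ∩→ {A}; cost 0
per-site changes: [1, 1, 2, 3, 1, 3, 2]; total = 13

13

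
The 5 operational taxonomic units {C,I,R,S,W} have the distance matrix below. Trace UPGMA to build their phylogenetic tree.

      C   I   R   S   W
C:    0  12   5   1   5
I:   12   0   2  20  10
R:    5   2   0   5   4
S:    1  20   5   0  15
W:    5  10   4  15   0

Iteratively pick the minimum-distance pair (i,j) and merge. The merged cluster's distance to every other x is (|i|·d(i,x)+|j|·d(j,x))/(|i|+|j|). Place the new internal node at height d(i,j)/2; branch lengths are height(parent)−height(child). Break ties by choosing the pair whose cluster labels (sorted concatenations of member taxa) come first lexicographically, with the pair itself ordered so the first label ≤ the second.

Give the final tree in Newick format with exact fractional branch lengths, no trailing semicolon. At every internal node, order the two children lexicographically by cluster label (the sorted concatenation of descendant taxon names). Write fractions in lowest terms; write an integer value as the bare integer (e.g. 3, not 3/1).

iteration 1: select C,S (d=1); attach at lengths (1/2, 1/2); label the merged cluster CS
  updated: d(CS,I)=16, d(CS,R)=5, d(CS,W)=10
iteration 2: select I,R (d=2); attach at lengths (1, 1); label the merged cluster IR
  updated: d(CS,IR)=21/2, d(IR,W)=7
iteration 3: select IR,W (d=7); attach at lengths (5/2, 7/2); label the merged cluster IRW
  updated: d(CS,IRW)=31/3
iteration 4: select CS,IRW (d=31/3); attach at lengths (14/3, 5/3); label the merged cluster CIRSW
final tree: ((C:1/2,S:1/2):14/3,((I:1,R:1):5/2,W:7/2):5/3)
total length: 46/3

((C:1/2,S:1/2):14/3,((I:1,R:1):5/2,W:7/2):5/3)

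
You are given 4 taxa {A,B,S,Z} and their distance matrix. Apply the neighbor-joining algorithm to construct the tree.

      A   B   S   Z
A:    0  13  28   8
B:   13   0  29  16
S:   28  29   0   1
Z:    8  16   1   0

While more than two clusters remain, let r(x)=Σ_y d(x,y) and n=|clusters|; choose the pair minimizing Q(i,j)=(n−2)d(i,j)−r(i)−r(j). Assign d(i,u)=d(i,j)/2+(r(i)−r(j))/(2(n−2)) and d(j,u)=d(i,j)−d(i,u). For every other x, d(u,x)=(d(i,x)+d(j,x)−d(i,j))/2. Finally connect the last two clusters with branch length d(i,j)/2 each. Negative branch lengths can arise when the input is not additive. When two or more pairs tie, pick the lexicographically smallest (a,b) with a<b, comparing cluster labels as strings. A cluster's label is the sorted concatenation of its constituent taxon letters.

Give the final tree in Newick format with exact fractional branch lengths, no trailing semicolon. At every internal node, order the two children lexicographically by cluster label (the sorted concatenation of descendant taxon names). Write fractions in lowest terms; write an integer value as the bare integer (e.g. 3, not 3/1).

step 1: merge (A,B) at d=13, Q=-81; branch lengths A→17/4, B→35/4; new cluster AB
  updated: d(AB,S)=22, d(AB,Z)=11/2
step 2: merge (AB,S) at d=22, Q=-57/2; branch lengths AB→53/4, S→35/4; new cluster ABS
  updated: d(ABS,Z)=-31/4
step 3: merge (ABS,Z) at d=-31/4; branch lengths ABS→-31/8, Z→-31/8; new cluster ABSZ
final tree: (((A:17/4,B:35/4):53/4,S:35/4):-31/8,Z:-31/8)
total length: 109/4

(((A:17/4,B:35/4):53/4,S:35/4):-31/8,Z:-31/8)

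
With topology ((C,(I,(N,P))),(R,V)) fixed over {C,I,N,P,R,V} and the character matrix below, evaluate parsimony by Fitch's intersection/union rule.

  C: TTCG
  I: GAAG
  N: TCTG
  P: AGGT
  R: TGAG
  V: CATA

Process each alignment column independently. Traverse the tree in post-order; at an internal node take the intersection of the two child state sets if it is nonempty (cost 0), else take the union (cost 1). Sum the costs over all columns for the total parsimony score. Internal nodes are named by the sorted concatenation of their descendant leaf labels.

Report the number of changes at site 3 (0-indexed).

2

[col 0] NP: children N:{T}, P:{A} ∪→ {A,T}; cost 1
[col 0] INP: children I:{G}, NP:{A,T} ∪→ {A,G,T}; cost 1
[col 0] CINP: children C:{T}, INP:{A,G,T} ∩→ {T}; cost 0
[col 0] RV: children R:{T}, V:{C} ∪→ {C,T}; cost 1
[col 0] CINPRV: children CINP:{T}, RV:{C,T} ∩→ {T}; cost 0
[col 1] NP: children N:{C}, P:{G} ∪→ {C,G}; cost 1
[col 1] INP: children I:{A}, NP:{C,G} ∪→ {A,C,G}; cost 1
[col 1] CINP: children C:{T}, INP:{A,C,G} ∪→ {A,C,G,T}; cost 1
[col 1] RV: children R:{G}, V:{A} ∪→ {A,G}; cost 1
[col 1] CINPRV: children CINP:{A,C,G,T}, RV:{A,G} ∩→ {A,G}; cost 0
[col 2] NP: children N:{T}, P:{G} ∪→ {G,T}; cost 1
[col 2] INP: children I:{A}, NP:{G,T} ∪→ {A,G,T}; cost 1
[col 2] CINP: children C:{C}, INP:{A,G,T} ∪→ {A,C,G,T}; cost 1
[col 2] RV: children R:{A}, V:{T} ∪→ {A,T}; cost 1
[col 2] CINPRV: children CINP:{A,C,G,T}, RV:{A,T} ∩→ {A,T}; cost 0
[col 3] NP: children N:{G}, P:{T} ∪→ {G,T}; cost 1
[col 3] INP: children I:{G}, NP:{G,T} ∩→ {G}; cost 0
[col 3] CINP: children C:{G}, INP:{G} ∩→ {G}; cost 0
[col 3] RV: children R:{G}, V:{A} ∪→ {A,G}; cost 1
[col 3] CINPRV: children CINP:{G}, RV:{A,G} ∩→ {G}; cost 0
per-site changes: [3, 4, 4, 2]; total = 13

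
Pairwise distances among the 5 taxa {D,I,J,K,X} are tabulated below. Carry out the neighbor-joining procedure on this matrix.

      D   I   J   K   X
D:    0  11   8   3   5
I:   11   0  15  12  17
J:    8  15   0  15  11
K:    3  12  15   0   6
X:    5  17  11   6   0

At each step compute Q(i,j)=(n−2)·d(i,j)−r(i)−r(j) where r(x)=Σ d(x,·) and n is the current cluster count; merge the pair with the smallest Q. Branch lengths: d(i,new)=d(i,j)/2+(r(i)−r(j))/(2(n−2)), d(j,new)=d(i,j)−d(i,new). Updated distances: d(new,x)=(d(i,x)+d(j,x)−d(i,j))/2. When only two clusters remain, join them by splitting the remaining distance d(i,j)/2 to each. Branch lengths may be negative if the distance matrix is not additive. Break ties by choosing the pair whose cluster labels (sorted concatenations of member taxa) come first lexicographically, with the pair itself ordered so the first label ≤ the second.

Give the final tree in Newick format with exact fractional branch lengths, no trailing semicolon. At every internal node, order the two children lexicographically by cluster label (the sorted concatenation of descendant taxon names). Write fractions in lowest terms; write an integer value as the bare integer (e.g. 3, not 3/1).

(((D:-1/8,(I:17/2,J:13/2):17/8):9/8,K:19/8):29/16,X:29/16)

iteration 1: select I,J (d=15, Q=-59); attach at lengths (17/2, 13/2); label the merged cluster IJ
  updated: d(D,IJ)=2, d(IJ,K)=6, d(IJ,X)=13/2
iteration 2: select D,IJ (d=2, Q=-41/2); attach at lengths (-1/8, 17/8); label the merged cluster DIJ
  updated: d(DIJ,K)=7/2, d(DIJ,X)=19/4
iteration 3: select DIJ,K (d=7/2, Q=-57/4); attach at lengths (9/8, 19/8); label the merged cluster DIJK
  updated: d(DIJK,X)=29/8
iteration 4: select DIJK,X (d=29/8); attach at lengths (29/16, 29/16); label the merged cluster DIJKX
final tree: (((D:-1/8,(I:17/2,J:13/2):17/8):9/8,K:19/8):29/16,X:29/16)
total length: 193/8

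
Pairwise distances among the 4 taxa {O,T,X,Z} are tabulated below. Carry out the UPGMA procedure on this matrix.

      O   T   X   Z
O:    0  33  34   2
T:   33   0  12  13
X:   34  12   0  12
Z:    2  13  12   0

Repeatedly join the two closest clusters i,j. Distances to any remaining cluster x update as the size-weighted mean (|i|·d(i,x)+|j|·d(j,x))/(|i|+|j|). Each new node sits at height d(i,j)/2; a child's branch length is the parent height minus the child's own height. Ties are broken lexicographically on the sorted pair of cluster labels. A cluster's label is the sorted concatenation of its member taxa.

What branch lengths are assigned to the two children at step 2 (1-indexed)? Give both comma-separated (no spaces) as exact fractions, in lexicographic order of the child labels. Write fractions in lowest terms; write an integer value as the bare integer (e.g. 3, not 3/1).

6,6

step 1: merge (O,Z) at d=2; branch lengths O→1, Z→1; new cluster OZ
  updated: d(OZ,T)=23, d(OZ,X)=23
step 2: merge (T,X) at d=12; branch lengths T→6, X→6; new cluster TX
  updated: d(OZ,TX)=23
step 3: merge (OZ,TX) at d=23; branch lengths OZ→21/2, TX→11/2; new cluster OTXZ
final tree: ((O:1,Z:1):21/2,(T:6,X:6):11/2)
total length: 30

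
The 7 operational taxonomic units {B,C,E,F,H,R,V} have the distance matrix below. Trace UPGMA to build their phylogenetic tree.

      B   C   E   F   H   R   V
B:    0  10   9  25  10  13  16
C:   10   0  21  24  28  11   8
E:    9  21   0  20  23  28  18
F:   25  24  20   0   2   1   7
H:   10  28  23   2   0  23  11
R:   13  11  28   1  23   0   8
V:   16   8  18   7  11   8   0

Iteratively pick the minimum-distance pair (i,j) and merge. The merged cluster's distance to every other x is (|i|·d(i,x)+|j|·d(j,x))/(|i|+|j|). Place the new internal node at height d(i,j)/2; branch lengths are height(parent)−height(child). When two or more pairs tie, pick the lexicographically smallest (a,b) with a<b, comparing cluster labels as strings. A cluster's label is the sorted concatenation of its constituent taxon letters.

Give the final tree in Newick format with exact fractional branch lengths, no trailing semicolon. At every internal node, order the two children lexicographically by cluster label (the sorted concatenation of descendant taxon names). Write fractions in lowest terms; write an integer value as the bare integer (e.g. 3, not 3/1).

(((B:9/2,E:9/2):13/4,C:31/4):19/12,(((F:1/2,R:1/2):13/4,V:15/4):9/4,H:6):10/3)

1. join F+R (d=1) ⇒ FR; edges |F|=1/2, |R|=1/2
  updated: d(B,FR)=19, d(C,FR)=35/2, d(E,FR)=24, d(FR,H)=25/2, d(FR,V)=15/2
2. join FR+V (d=15/2) ⇒ FRV; edges |FR|=13/4, |V|=15/4
  updated: d(B,FRV)=18, d(C,FRV)=43/3, d(E,FRV)=22, d(FRV,H)=12
3. join B+E (d=9) ⇒ BE; edges |B|=9/2, |E|=9/2
  updated: d(BE,C)=31/2, d(BE,FRV)=20, d(BE,H)=33/2
4. join FRV+H (d=12) ⇒ FHRV; edges |FRV|=9/4, |H|=6
  updated: d(BE,FHRV)=153/8, d(C,FHRV)=71/4
5. join BE+C (d=31/2) ⇒ BCE; edges |BE|=13/4, |C|=31/4
  updated: d(BCE,FHRV)=56/3
6. join BCE+FHRV (d=56/3) ⇒ BCEFHRV; edges |BCE|=19/12, |FHRV|=10/3
final tree: (((B:9/2,E:9/2):13/4,C:31/4):19/12,(((F:1/2,R:1/2):13/4,V:15/4):9/4,H:6):10/3)
total length: 247/6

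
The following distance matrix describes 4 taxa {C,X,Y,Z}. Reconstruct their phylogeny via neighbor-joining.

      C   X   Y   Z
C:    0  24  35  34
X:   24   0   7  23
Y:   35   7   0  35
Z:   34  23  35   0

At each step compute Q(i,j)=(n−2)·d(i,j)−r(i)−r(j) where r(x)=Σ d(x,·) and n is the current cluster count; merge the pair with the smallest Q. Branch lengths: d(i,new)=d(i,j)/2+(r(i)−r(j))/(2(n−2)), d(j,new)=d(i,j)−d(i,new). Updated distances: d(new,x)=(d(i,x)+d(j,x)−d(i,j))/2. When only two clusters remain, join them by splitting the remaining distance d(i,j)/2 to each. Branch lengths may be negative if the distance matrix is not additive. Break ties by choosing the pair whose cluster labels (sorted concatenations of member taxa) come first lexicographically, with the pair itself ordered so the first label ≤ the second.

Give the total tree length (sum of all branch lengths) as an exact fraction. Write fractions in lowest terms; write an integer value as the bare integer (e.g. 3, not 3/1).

1. join C+Z (d=34, Q=-117) ⇒ CZ; edges |C|=69/4, |Z|=67/4
  updated: d(CZ,X)=13/2, d(CZ,Y)=18
2. join CZ+X (d=13/2, Q=-63/2) ⇒ CXZ; edges |CZ|=35/4, |X|=-9/4
  updated: d(CXZ,Y)=37/4
3. join CXZ+Y (d=37/4) ⇒ CXYZ; edges |CXZ|=37/8, |Y|=37/8
final tree: (((C:69/4,Z:67/4):35/4,X:-9/4):37/8,Y:37/8)
total length: 199/4

199/4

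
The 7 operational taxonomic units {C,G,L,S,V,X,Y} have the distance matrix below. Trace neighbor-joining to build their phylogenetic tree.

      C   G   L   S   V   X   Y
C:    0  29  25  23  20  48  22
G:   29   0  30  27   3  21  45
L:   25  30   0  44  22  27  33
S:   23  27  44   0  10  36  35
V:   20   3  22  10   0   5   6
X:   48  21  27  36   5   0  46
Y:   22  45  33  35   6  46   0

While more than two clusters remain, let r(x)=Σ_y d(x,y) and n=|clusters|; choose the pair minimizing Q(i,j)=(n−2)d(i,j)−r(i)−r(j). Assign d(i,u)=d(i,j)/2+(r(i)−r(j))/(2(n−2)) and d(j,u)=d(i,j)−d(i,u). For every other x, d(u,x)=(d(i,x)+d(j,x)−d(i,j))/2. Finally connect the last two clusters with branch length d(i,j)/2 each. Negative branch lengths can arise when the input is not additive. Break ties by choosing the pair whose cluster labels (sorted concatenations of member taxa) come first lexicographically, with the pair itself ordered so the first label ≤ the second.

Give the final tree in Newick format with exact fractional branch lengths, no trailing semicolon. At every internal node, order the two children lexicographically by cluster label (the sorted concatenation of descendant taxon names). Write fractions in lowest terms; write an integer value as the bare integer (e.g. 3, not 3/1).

((((((C:9,Y:13):31/8,L:113/8):25/4,S:63/4):53/16,V:-125/16):21/16,G:135/16):201/32,X:201/32)

1. join C+Y (d=22, Q=-244) ⇒ CY; edges |C|=9, |Y|=13
  updated: d(CY,G)=26, d(CY,L)=18, d(CY,S)=18, d(CY,V)=2, d(CY,X)=36
2. join CY+L (d=18, Q=-169) ⇒ CLY; edges |CY|=31/8, |L|=113/8
  updated: d(CLY,G)=19, d(CLY,S)=22, d(CLY,V)=3, d(CLY,X)=45/2
3. join CLY+S (d=22, Q=-191/2) ⇒ CLSY; edges |CLY|=25/4, |S|=63/4
  updated: d(CLSY,G)=12, d(CLSY,V)=-9/2, d(CLSY,X)=73/4
4. join CLSY+V (d=-9/2, Q=-153/4) ⇒ CLSVY; edges |CLSY|=53/16, |V|=-125/16
  updated: d(CLSVY,G)=39/4, d(CLSVY,X)=111/8
5. join CLSVY+G (d=39/4, Q=-357/8) ⇒ CGLSVY; edges |CLSVY|=21/16, |G|=135/16
  updated: d(CGLSVY,X)=201/16
6. join CGLSVY+X (d=201/16) ⇒ CGLSVXY; edges |CGLSVY|=201/32, |X|=201/32
final tree: ((((((C:9,Y:13):31/8,L:113/8):25/4,S:63/4):53/16,V:-125/16):21/16,G:135/16):201/32,X:201/32)
total length: 1277/16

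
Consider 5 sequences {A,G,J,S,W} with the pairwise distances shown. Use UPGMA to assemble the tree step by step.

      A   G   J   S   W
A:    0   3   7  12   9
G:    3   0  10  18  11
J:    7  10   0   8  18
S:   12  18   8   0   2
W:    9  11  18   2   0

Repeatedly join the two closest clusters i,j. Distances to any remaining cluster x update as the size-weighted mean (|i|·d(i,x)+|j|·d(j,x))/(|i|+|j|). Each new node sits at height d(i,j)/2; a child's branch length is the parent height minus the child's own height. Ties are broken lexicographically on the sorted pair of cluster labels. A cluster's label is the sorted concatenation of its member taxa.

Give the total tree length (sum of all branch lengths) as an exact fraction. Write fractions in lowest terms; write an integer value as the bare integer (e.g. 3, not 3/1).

233/12

step 1: merge (S,W) at d=2; branch lengths S→1, W→1; new cluster SW
  updated: d(A,SW)=21/2, d(G,SW)=29/2, d(J,SW)=13
step 2: merge (A,G) at d=3; branch lengths A→3/2, G→3/2; new cluster AG
  updated: d(AG,J)=17/2, d(AG,SW)=25/2
step 3: merge (AG,J) at d=17/2; branch lengths AG→11/4, J→17/4; new cluster AGJ
  updated: d(AGJ,SW)=38/3
step 4: merge (AGJ,SW) at d=38/3; branch lengths AGJ→25/12, SW→16/3; new cluster AGJSW
final tree: (((A:3/2,G:3/2):11/4,J:17/4):25/12,(S:1,W:1):16/3)
total length: 233/12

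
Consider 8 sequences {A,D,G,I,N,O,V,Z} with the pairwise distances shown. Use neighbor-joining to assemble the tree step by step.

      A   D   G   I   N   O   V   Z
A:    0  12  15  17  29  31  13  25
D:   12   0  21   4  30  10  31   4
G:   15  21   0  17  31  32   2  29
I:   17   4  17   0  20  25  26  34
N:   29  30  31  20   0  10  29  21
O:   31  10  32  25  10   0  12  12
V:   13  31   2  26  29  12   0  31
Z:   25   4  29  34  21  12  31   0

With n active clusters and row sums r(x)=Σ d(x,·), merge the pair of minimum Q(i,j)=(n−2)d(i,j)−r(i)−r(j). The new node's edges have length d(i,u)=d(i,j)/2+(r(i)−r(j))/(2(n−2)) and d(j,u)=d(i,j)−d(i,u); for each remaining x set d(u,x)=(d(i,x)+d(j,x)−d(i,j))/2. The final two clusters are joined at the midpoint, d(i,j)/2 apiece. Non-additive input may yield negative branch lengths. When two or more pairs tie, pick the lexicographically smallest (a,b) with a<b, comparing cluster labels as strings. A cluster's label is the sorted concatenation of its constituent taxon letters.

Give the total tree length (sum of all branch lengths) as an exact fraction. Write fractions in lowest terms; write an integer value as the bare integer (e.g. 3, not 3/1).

step 1: merge (G,V) at d=2, Q=-279; branch lengths G→5/4, V→3/4; new cluster GV
  updated: d(A,GV)=13, d(D,GV)=25, d(GV,I)=41/2, d(GV,N)=29, d(GV,O)=21, d(GV,Z)=29
step 2: merge (A,GV) at d=13, Q=-399/2; branch lengths A→109/20, GV→151/20; new cluster AGV
  updated: d(AGV,D)=12, d(AGV,I)=49/4, d(AGV,N)=45/2, d(AGV,O)=39/2, d(AGV,Z)=41/2
step 3: merge (N,O) at d=10, Q=-140; branch lengths N→67/8, O→13/8; new cluster NO
  updated: d(AGV,NO)=16, d(D,NO)=15, d(I,NO)=35/2, d(NO,Z)=23/2
step 4: merge (NO,Z) at d=23/2, Q=-191/2; branch lengths NO→49/12, Z→89/12; new cluster NOZ
  updated: d(AGV,NOZ)=25/2, d(D,NOZ)=15/4, d(I,NOZ)=20
step 5: merge (AGV,I) at d=49/4, Q=-97/2; branch lengths AGV→25/4, I→6; new cluster AGIV
  updated: d(AGIV,D)=15/8, d(AGIV,NOZ)=81/8
step 6: merge (AGIV,D) at d=15/8, Q=-63/4; branch lengths AGIV→33/8, D→-9/4; new cluster ADGIV
  updated: d(ADGIV,NOZ)=6
step 7: merge (ADGIV,NOZ) at d=6; branch lengths ADGIV→3, NOZ→3; new cluster ADGINOVZ
final tree: ((((A:109/20,(G:5/4,V:3/4):151/20):25/4,I:6):33/8,D:-9/4):3,((N:67/8,O:13/8):49/12,Z:89/12):3)
total length: 453/8

453/8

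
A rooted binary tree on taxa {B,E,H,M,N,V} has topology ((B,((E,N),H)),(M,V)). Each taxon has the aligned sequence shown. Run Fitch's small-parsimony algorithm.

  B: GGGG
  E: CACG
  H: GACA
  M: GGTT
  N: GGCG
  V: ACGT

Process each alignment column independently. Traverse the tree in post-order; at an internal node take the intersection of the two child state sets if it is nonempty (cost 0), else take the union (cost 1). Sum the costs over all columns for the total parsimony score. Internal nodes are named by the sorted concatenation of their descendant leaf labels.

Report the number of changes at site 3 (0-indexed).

site 0, node EN: E={C} ∪ N={G} → {C,G} (+1)
site 0, node EHN: EN={C,G} ∩ H={G} → {G} (+0)
site 0, node BEHN: B={G} ∩ EHN={G} → {G} (+0)
site 0, node MV: M={G} ∪ V={A} → {A,G} (+1)
site 0, node BEHMNV: BEHN={G} ∩ MV={A,G} → {G} (+0)
site 1, node EN: E={A} ∪ N={G} → {A,G} (+1)
site 1, node EHN: EN={A,G} ∩ H={A} → {A} (+0)
site 1, node BEHN: B={G} ∪ EHN={A} → {A,G} (+1)
site 1, node MV: M={G} ∪ V={C} → {C,G} (+1)
site 1, node BEHMNV: BEHN={A,G} ∩ MV={C,G} → {G} (+0)
site 2, node EN: E={C} ∩ N={C} → {C} (+0)
site 2, node EHN: EN={C} ∩ H={C} → {C} (+0)
site 2, node BEHN: B={G} ∪ EHN={C} → {C,G} (+1)
site 2, node MV: M={T} ∪ V={G} → {G,T} (+1)
site 2, node BEHMNV: BEHN={C,G} ∩ MV={G,T} → {G} (+0)
site 3, node EN: E={G} ∩ N={G} → {G} (+0)
site 3, node EHN: EN={G} ∪ H={A} → {A,G} (+1)
site 3, node BEHN: B={G} ∩ EHN={A,G} → {G} (+0)
site 3, node MV: M={T} ∩ V={T} → {T} (+0)
site 3, node BEHMNV: BEHN={G} ∪ MV={T} → {G,T} (+1)
per-site changes: [2, 3, 2, 2]; total = 9

2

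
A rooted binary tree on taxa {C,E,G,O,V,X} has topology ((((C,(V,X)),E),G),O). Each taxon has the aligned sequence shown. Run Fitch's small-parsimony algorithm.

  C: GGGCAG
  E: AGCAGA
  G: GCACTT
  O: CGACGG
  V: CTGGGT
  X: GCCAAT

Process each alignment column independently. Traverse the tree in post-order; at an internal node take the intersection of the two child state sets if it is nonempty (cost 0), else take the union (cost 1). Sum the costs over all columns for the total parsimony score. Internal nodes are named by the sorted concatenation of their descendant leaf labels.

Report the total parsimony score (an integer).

18

site 0, node VX: V={C} ∪ X={G} → {C,G} (+1)
site 0, node CVX: C={G} ∩ VX={C,G} → {G} (+0)
site 0, node CEVX: CVX={G} ∪ E={A} → {A,G} (+1)
site 0, node CEGVX: CEVX={A,G} ∩ G={G} → {G} (+0)
site 0, node CEGOVX: CEGVX={G} ∪ O={C} → {C,G} (+1)
site 1, node VX: V={T} ∪ X={C} → {C,T} (+1)
site 1, node CVX: C={G} ∪ VX={C,T} → {C,G,T} (+1)
site 1, node CEVX: CVX={C,G,T} ∩ E={G} → {G} (+0)
site 1, node CEGVX: CEVX={G} ∪ G={C} → {C,G} (+1)
site 1, node CEGOVX: CEGVX={C,G} ∩ O={G} → {G} (+0)
site 2, node VX: V={G} ∪ X={C} → {C,G} (+1)
site 2, node CVX: C={G} ∩ VX={C,G} → {G} (+0)
site 2, node CEVX: CVX={G} ∪ E={C} → {C,G} (+1)
site 2, node CEGVX: CEVX={C,G} ∪ G={A} → {A,C,G} (+1)
site 2, node CEGOVX: CEGVX={A,C,G} ∩ O={A} → {A} (+0)
site 3, node VX: V={G} ∪ X={A} → {A,G} (+1)
site 3, node CVX: C={C} ∪ VX={A,G} → {A,C,G} (+1)
site 3, node CEVX: CVX={A,C,G} ∩ E={A} → {A} (+0)
site 3, node CEGVX: CEVX={A} ∪ G={C} → {A,C} (+1)
site 3, node CEGOVX: CEGVX={A,C} ∩ O={C} → {C} (+0)
site 4, node VX: V={G} ∪ X={A} → {A,G} (+1)
site 4, node CVX: C={A} ∩ VX={A,G} → {A} (+0)
site 4, node CEVX: CVX={A} ∪ E={G} → {A,G} (+1)
site 4, node CEGVX: CEVX={A,G} ∪ G={T} → {A,G,T} (+1)
site 4, node CEGOVX: CEGVX={A,G,T} ∩ O={G} → {G} (+0)
site 5, node VX: V={T} ∩ X={T} → {T} (+0)
site 5, node CVX: C={G} ∪ VX={T} → {G,T} (+1)
site 5, node CEVX: CVX={G,T} ∪ E={A} → {A,G,T} (+1)
site 5, node CEGVX: CEVX={A,G,T} ∩ G={T} → {T} (+0)
site 5, node CEGOVX: CEGVX={T} ∪ O={G} → {G,T} (+1)
per-site changes: [3, 3, 3, 3, 3, 3]; total = 18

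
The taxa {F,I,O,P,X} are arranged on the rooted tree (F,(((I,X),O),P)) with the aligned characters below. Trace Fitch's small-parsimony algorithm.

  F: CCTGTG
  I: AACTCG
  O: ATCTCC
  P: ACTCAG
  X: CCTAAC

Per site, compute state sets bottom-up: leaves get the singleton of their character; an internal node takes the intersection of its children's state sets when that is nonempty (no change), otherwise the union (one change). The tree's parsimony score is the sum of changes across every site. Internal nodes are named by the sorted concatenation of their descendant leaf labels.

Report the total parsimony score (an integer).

site 0, node IX: I={A} ∪ X={C} → {A,C} (+1)
site 0, node IOX: IX={A,C} ∩ O={A} → {A} (+0)
site 0, node IOPX: IOX={A} ∩ P={A} → {A} (+0)
site 0, node FIOPX: F={C} ∪ IOPX={A} → {A,C} (+1)
site 1, node IX: I={A} ∪ X={C} → {A,C} (+1)
site 1, node IOX: IX={A,C} ∪ O={T} → {A,C,T} (+1)
site 1, node IOPX: IOX={A,C,T} ∩ P={C} → {C} (+0)
site 1, node FIOPX: F={C} ∩ IOPX={C} → {C} (+0)
site 2, node IX: I={C} ∪ X={T} → {C,T} (+1)
site 2, node IOX: IX={C,T} ∩ O={C} → {C} (+0)
site 2, node IOPX: IOX={C} ∪ P={T} → {C,T} (+1)
site 2, node FIOPX: F={T} ∩ IOPX={C,T} → {T} (+0)
site 3, node IX: I={T} ∪ X={A} → {A,T} (+1)
site 3, node IOX: IX={A,T} ∩ O={T} → {T} (+0)
site 3, node IOPX: IOX={T} ∪ P={C} → {C,T} (+1)
site 3, node FIOPX: F={G} ∪ IOPX={C,T} → {C,G,T} (+1)
site 4, node IX: I={C} ∪ X={A} → {A,C} (+1)
site 4, node IOX: IX={A,C} ∩ O={C} → {C} (+0)
site 4, node IOPX: IOX={C} ∪ P={A} → {A,C} (+1)
site 4, node FIOPX: F={T} ∪ IOPX={A,C} → {A,C,T} (+1)
site 5, node IX: I={G} ∪ X={C} → {C,G} (+1)
site 5, node IOX: IX={C,G} ∩ O={C} → {C} (+0)
site 5, node IOPX: IOX={C} ∪ P={G} → {C,G} (+1)
site 5, node FIOPX: F={G} ∩ IOPX={C,G} → {G} (+0)
per-site changes: [2, 2, 2, 3, 3, 2]; total = 14

14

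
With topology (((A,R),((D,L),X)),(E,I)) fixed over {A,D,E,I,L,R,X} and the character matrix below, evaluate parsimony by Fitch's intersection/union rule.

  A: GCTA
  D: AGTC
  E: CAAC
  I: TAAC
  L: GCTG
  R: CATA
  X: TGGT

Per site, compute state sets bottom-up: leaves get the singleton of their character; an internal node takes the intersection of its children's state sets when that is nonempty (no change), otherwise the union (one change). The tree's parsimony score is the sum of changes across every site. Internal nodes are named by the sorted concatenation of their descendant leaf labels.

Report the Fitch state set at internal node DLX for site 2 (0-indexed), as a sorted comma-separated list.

G,T

AR@0: {G} ∪ {C} = {C,G} (union, +1)
DL@0: {A} ∪ {G} = {A,G} (union, +1)
DLX@0: {A,G} ∪ {T} = {A,G,T} (union, +1)
ADLRX@0: {C,G} ∩ {A,G,T} = {G} (intersection, +0)
EI@0: {C} ∪ {T} = {C,T} (union, +1)
ADEILRX@0: {G} ∪ {C,T} = {C,G,T} (union, +1)
AR@1: {C} ∪ {A} = {A,C} (union, +1)
DL@1: {G} ∪ {C} = {C,G} (union, +1)
DLX@1: {C,G} ∩ {G} = {G} (intersection, +0)
ADLRX@1: {A,C} ∪ {G} = {A,C,G} (union, +1)
EI@1: {A} ∩ {A} = {A} (intersection, +0)
ADEILRX@1: {A,C,G} ∩ {A} = {A} (intersection, +0)
AR@2: {T} ∩ {T} = {T} (intersection, +0)
DL@2: {T} ∩ {T} = {T} (intersection, +0)
DLX@2: {T} ∪ {G} = {G,T} (union, +1)
ADLRX@2: {T} ∩ {G,T} = {T} (intersection, +0)
EI@2: {A} ∩ {A} = {A} (intersection, +0)
ADEILRX@2: {T} ∪ {A} = {A,T} (union, +1)
AR@3: {A} ∩ {A} = {A} (intersection, +0)
DL@3: {C} ∪ {G} = {C,G} (union, +1)
DLX@3: {C,G} ∪ {T} = {C,G,T} (union, +1)
ADLRX@3: {A} ∪ {C,G,T} = {A,C,G,T} (union, +1)
EI@3: {C} ∩ {C} = {C} (intersection, +0)
ADEILRX@3: {A,C,G,T} ∩ {C} = {C} (intersection, +0)
per-site changes: [5, 3, 2, 3]; total = 13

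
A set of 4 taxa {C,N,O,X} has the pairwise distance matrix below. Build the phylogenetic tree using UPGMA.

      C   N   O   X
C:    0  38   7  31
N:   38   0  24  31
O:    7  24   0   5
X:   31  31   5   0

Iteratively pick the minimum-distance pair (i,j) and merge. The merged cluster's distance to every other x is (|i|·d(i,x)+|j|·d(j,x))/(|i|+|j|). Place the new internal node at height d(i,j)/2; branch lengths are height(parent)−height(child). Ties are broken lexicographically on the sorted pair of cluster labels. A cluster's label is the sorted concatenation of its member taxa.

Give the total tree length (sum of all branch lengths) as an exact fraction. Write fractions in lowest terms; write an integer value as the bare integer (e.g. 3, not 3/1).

1. join O+X (d=5) ⇒ OX; edges |O|=5/2, |X|=5/2
  updated: d(C,OX)=19, d(N,OX)=55/2
2. join C+OX (d=19) ⇒ COX; edges |C|=19/2, |OX|=7
  updated: d(COX,N)=31
3. join COX+N (d=31) ⇒ CNOX; edges |COX|=6, |N|=31/2
final tree: ((C:19/2,(O:5/2,X:5/2):7):6,N:31/2)
total length: 43

43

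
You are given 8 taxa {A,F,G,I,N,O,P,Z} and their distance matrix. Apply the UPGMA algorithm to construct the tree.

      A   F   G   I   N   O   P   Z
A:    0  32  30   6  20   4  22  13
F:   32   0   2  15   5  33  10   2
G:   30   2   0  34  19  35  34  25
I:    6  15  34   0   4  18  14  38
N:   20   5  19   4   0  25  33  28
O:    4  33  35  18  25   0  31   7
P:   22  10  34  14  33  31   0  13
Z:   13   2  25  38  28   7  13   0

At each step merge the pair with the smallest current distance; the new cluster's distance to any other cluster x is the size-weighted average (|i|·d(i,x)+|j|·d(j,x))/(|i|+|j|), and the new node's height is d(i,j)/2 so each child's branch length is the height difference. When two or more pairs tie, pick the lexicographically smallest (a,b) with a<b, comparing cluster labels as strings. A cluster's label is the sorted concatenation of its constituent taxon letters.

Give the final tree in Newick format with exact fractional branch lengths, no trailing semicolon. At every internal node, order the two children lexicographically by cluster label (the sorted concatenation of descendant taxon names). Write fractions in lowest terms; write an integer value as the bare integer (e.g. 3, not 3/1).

1. join F+G (d=2) ⇒ FG; edges |F|=1, |G|=1
  updated: d(A,FG)=31, d(FG,I)=49/2, d(FG,N)=12, d(FG,O)=34, d(FG,P)=22, d(FG,Z)=27/2
2. join A+O (d=4) ⇒ AO; edges |A|=2, |O|=2
  updated: d(AO,FG)=65/2, d(AO,I)=12, d(AO,N)=45/2, d(AO,P)=53/2, d(AO,Z)=10
3. join I+N (d=4) ⇒ IN; edges |I|=2, |N|=2
  updated: d(AO,IN)=69/4, d(FG,IN)=73/4, d(IN,P)=47/2, d(IN,Z)=33
4. join AO+Z (d=10) ⇒ AOZ; edges |AO|=3, |Z|=5
  updated: d(AOZ,FG)=157/6, d(AOZ,IN)=45/2, d(AOZ,P)=22
5. join FG+IN (d=73/4) ⇒ FGIN; edges |FG|=65/8, |IN|=57/8
  updated: d(AOZ,FGIN)=73/3, d(FGIN,P)=91/4
6. join AOZ+P (d=22) ⇒ AOPZ; edges |AOZ|=6, |P|=11
  updated: d(AOPZ,FGIN)=383/16
7. join AOPZ+FGIN (d=383/16) ⇒ AFGINOPZ; edges |AOPZ|=31/32, |FGIN|=91/32
final tree: ((((A:2,O:2):3,Z:5):6,P:11):31/32,((F:1,G:1):65/8,(I:2,N:2):57/8):91/32)
total length: 865/16

((((A:2,O:2):3,Z:5):6,P:11):31/32,((F:1,G:1):65/8,(I:2,N:2):57/8):91/32)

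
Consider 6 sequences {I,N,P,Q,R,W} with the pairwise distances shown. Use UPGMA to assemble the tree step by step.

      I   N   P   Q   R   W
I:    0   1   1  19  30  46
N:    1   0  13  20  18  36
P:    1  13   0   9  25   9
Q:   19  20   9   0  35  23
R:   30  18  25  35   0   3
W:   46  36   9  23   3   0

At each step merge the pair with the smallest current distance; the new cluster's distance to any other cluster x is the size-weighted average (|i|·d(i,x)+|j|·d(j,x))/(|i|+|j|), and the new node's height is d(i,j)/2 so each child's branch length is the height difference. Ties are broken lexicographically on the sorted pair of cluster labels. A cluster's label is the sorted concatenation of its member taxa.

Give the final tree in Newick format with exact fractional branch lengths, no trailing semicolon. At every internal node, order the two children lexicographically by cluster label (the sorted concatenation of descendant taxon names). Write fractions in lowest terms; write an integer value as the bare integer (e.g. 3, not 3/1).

step 1: merge (I,N) at d=1; branch lengths I→1/2, N→1/2; new cluster IN
  updated: d(IN,P)=7, d(IN,Q)=39/2, d(IN,R)=24, d(IN,W)=41
step 2: merge (R,W) at d=3; branch lengths R→3/2, W→3/2; new cluster RW
  updated: d(IN,RW)=65/2, d(P,RW)=17, d(Q,RW)=29
step 3: merge (IN,P) at d=7; branch lengths IN→3, P→7/2; new cluster INP
  updated: d(INP,Q)=16, d(INP,RW)=82/3
step 4: merge (INP,Q) at d=16; branch lengths INP→9/2, Q→8; new cluster INPQ
  updated: d(INPQ,RW)=111/4
step 5: merge (INPQ,RW) at d=111/4; branch lengths INPQ→47/8, RW→99/8; new cluster INPQRW
final tree: ((((I:1/2,N:1/2):3,P:7/2):9/2,Q:8):47/8,(R:3/2,W:3/2):99/8)
total length: 165/4

((((I:1/2,N:1/2):3,P:7/2):9/2,Q:8):47/8,(R:3/2,W:3/2):99/8)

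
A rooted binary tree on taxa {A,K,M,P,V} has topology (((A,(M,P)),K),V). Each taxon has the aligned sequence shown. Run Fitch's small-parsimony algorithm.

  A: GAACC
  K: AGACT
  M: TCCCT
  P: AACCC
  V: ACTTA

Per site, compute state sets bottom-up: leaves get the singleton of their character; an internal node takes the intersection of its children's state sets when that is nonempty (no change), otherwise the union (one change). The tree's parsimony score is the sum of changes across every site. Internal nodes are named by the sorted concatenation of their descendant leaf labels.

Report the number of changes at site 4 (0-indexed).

MP@0: {T} ∪ {A} = {A,T} (union, +1)
AMP@0: {G} ∪ {A,T} = {A,G,T} (union, +1)
AKMP@0: {A,G,T} ∩ {A} = {A} (intersection, +0)
AKMPV@0: {A} ∩ {A} = {A} (intersection, +0)
MP@1: {C} ∪ {A} = {A,C} (union, +1)
AMP@1: {A} ∩ {A,C} = {A} (intersection, +0)
AKMP@1: {A} ∪ {G} = {A,G} (union, +1)
AKMPV@1: {A,G} ∪ {C} = {A,C,G} (union, +1)
MP@2: {C} ∩ {C} = {C} (intersection, +0)
AMP@2: {A} ∪ {C} = {A,C} (union, +1)
AKMP@2: {A,C} ∩ {A} = {A} (intersection, +0)
AKMPV@2: {A} ∪ {T} = {A,T} (union, +1)
MP@3: {C} ∩ {C} = {C} (intersection, +0)
AMP@3: {C} ∩ {C} = {C} (intersection, +0)
AKMP@3: {C} ∩ {C} = {C} (intersection, +0)
AKMPV@3: {C} ∪ {T} = {C,T} (union, +1)
MP@4: {T} ∪ {C} = {C,T} (union, +1)
AMP@4: {C} ∩ {C,T} = {C} (intersection, +0)
AKMP@4: {C} ∪ {T} = {C,T} (union, +1)
AKMPV@4: {C,T} ∪ {A} = {A,C,T} (union, +1)
per-site changes: [2, 3, 2, 1, 3]; total = 11

3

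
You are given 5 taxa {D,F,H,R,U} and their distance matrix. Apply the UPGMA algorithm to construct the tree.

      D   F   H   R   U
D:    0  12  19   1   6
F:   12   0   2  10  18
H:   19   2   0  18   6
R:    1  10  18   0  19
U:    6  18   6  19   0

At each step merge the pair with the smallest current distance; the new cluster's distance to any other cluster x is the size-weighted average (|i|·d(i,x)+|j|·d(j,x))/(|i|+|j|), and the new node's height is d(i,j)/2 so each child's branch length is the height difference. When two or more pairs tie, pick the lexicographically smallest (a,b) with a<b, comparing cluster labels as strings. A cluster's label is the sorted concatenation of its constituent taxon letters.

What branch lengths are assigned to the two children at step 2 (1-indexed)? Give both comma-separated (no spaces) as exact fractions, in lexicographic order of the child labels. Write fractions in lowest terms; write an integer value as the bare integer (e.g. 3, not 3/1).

1,1

iteration 1: select D,R (d=1); attach at lengths (1/2, 1/2); label the merged cluster DR
  updated: d(DR,F)=11, d(DR,H)=37/2, d(DR,U)=25/2
iteration 2: select F,H (d=2); attach at lengths (1, 1); label the merged cluster FH
  updated: d(DR,FH)=59/4, d(FH,U)=12
iteration 3: select FH,U (d=12); attach at lengths (5, 6); label the merged cluster FHU
  updated: d(DR,FHU)=14
iteration 4: select DR,FHU (d=14); attach at lengths (13/2, 1); label the merged cluster DFHRU
final tree: ((D:1/2,R:1/2):13/2,((F:1,H:1):5,U:6):1)
total length: 43/2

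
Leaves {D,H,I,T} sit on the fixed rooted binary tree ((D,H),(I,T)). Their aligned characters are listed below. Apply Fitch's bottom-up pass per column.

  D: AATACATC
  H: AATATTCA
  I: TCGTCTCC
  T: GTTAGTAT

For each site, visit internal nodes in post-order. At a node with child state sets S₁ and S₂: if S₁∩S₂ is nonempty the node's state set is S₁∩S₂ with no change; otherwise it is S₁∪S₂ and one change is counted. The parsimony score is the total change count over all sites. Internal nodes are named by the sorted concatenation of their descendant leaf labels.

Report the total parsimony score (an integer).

13

DH@0: {A} ∩ {A} = {A} (intersection, +0)
IT@0: {T} ∪ {G} = {G,T} (union, +1)
DHIT@0: {A} ∪ {G,T} = {A,G,T} (union, +1)
DH@1: {A} ∩ {A} = {A} (intersection, +0)
IT@1: {C} ∪ {T} = {C,T} (union, +1)
DHIT@1: {A} ∪ {C,T} = {A,C,T} (union, +1)
DH@2: {T} ∩ {T} = {T} (intersection, +0)
IT@2: {G} ∪ {T} = {G,T} (union, +1)
DHIT@2: {T} ∩ {G,T} = {T} (intersection, +0)
DH@3: {A} ∩ {A} = {A} (intersection, +0)
IT@3: {T} ∪ {A} = {A,T} (union, +1)
DHIT@3: {A} ∩ {A,T} = {A} (intersection, +0)
DH@4: {C} ∪ {T} = {C,T} (union, +1)
IT@4: {C} ∪ {G} = {C,G} (union, +1)
DHIT@4: {C,T} ∩ {C,G} = {C} (intersection, +0)
DH@5: {A} ∪ {T} = {A,T} (union, +1)
IT@5: {T} ∩ {T} = {T} (intersection, +0)
DHIT@5: {A,T} ∩ {T} = {T} (intersection, +0)
DH@6: {T} ∪ {C} = {C,T} (union, +1)
IT@6: {C} ∪ {A} = {A,C} (union, +1)
DHIT@6: {C,T} ∩ {A,C} = {C} (intersection, +0)
DH@7: {C} ∪ {A} = {A,C} (union, +1)
IT@7: {C} ∪ {T} = {C,T} (union, +1)
DHIT@7: {A,C} ∩ {C,T} = {C} (intersection, +0)
per-site changes: [2, 2, 1, 1, 2, 1, 2, 2]; total = 13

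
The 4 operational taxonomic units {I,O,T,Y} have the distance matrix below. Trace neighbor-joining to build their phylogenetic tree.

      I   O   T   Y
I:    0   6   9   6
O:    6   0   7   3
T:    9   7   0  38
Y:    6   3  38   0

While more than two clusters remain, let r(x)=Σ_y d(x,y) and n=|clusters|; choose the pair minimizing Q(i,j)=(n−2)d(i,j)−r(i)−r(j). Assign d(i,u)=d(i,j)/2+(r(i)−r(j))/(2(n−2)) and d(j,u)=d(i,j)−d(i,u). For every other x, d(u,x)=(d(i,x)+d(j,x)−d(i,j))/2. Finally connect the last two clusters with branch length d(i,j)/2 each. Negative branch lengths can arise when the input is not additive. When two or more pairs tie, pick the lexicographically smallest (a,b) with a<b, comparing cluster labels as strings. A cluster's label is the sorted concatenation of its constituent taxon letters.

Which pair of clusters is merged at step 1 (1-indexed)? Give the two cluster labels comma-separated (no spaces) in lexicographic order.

step 1: merge (I,T) at d=9, Q=-57; branch lengths I→-15/4, T→51/4; new cluster IT
  updated: d(IT,O)=2, d(IT,Y)=35/2
step 2: merge (IT,O) at d=2, Q=-45/2; branch lengths IT→33/4, O→-25/4; new cluster IOT
  updated: d(IOT,Y)=37/4
step 3: merge (IOT,Y) at d=37/4; branch lengths IOT→37/8, Y→37/8; new cluster IOTY
final tree: (((I:-15/4,T:51/4):33/4,O:-25/4):37/8,Y:37/8)
total length: 81/4

I,T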